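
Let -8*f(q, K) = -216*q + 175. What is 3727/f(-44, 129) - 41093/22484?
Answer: -1068122091/217622636 ≈ -4.9081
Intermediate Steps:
f(q, K) = -175/8 + 27*q (f(q, K) = -(-216*q + 175)/8 = -(175 - 216*q)/8 = -175/8 + 27*q)
3727/f(-44, 129) - 41093/22484 = 3727/(-175/8 + 27*(-44)) - 41093/22484 = 3727/(-175/8 - 1188) - 41093*1/22484 = 3727/(-9679/8) - 41093/22484 = 3727*(-8/9679) - 41093/22484 = -29816/9679 - 41093/22484 = -1068122091/217622636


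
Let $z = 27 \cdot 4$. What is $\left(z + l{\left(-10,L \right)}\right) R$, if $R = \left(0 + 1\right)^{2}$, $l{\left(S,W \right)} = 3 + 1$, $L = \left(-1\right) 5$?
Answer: $112$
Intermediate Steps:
$L = -5$
$l{\left(S,W \right)} = 4$
$z = 108$
$R = 1$ ($R = 1^{2} = 1$)
$\left(z + l{\left(-10,L \right)}\right) R = \left(108 + 4\right) 1 = 112 \cdot 1 = 112$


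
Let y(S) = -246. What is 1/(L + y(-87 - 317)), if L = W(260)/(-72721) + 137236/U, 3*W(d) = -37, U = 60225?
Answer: -132715825/32345648043 ≈ -0.0041030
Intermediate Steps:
W(d) = -37/3 (W(d) = (⅓)*(-37) = -37/3)
L = 302444907/132715825 (L = -37/3/(-72721) + 137236/60225 = -37/3*(-1/72721) + 137236*(1/60225) = 37/218163 + 12476/5475 = 302444907/132715825 ≈ 2.2789)
1/(L + y(-87 - 317)) = 1/(302444907/132715825 - 246) = 1/(-32345648043/132715825) = -132715825/32345648043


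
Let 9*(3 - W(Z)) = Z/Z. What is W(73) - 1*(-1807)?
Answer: 16289/9 ≈ 1809.9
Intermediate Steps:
W(Z) = 26/9 (W(Z) = 3 - Z/(9*Z) = 3 - 1/9*1 = 3 - 1/9 = 26/9)
W(73) - 1*(-1807) = 26/9 - 1*(-1807) = 26/9 + 1807 = 16289/9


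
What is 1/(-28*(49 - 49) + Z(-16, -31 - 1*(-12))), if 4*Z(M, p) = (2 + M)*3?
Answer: -2/21 ≈ -0.095238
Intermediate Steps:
Z(M, p) = 3/2 + 3*M/4 (Z(M, p) = ((2 + M)*3)/4 = (6 + 3*M)/4 = 3/2 + 3*M/4)
1/(-28*(49 - 49) + Z(-16, -31 - 1*(-12))) = 1/(-28*(49 - 49) + (3/2 + (¾)*(-16))) = 1/(-28*0 + (3/2 - 12)) = 1/(0 - 21/2) = 1/(-21/2) = -2/21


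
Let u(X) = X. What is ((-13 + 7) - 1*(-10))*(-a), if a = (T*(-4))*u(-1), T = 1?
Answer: -16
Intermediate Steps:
a = 4 (a = (1*(-4))*(-1) = -4*(-1) = 4)
((-13 + 7) - 1*(-10))*(-a) = ((-13 + 7) - 1*(-10))*(-1*4) = (-6 + 10)*(-4) = 4*(-4) = -16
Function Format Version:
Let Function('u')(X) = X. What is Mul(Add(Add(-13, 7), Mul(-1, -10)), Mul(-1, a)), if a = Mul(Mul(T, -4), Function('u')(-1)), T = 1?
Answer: -16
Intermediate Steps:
a = 4 (a = Mul(Mul(1, -4), -1) = Mul(-4, -1) = 4)
Mul(Add(Add(-13, 7), Mul(-1, -10)), Mul(-1, a)) = Mul(Add(Add(-13, 7), Mul(-1, -10)), Mul(-1, 4)) = Mul(Add(-6, 10), -4) = Mul(4, -4) = -16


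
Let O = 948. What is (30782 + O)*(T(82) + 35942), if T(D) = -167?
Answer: 1135140750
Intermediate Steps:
(30782 + O)*(T(82) + 35942) = (30782 + 948)*(-167 + 35942) = 31730*35775 = 1135140750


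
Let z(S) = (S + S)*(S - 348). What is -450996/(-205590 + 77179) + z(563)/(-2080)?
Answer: -3014894731/26709488 ≈ -112.88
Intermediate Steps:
z(S) = 2*S*(-348 + S) (z(S) = (2*S)*(-348 + S) = 2*S*(-348 + S))
-450996/(-205590 + 77179) + z(563)/(-2080) = -450996/(-205590 + 77179) + (2*563*(-348 + 563))/(-2080) = -450996/(-128411) + (2*563*215)*(-1/2080) = -450996*(-1/128411) + 242090*(-1/2080) = 450996/128411 - 24209/208 = -3014894731/26709488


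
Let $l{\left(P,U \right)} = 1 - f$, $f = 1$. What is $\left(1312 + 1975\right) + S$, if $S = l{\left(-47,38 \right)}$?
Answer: $3287$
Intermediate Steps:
$l{\left(P,U \right)} = 0$ ($l{\left(P,U \right)} = 1 - 1 = 0$)
$S = 0$
$\left(1312 + 1975\right) + S = \left(1312 + 1975\right) + 0 = 3287 + 0 = 3287$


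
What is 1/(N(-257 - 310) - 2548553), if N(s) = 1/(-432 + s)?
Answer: -999/2546004448 ≈ -3.9238e-7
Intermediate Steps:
1/(N(-257 - 310) - 2548553) = 1/(1/(-432 + (-257 - 310)) - 2548553) = 1/(1/(-432 - 567) - 2548553) = 1/(1/(-999) - 2548553) = 1/(-1/999 - 2548553) = 1/(-2546004448/999) = -999/2546004448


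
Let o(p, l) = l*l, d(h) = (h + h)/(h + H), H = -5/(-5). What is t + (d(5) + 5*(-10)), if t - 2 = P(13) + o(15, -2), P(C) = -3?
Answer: -136/3 ≈ -45.333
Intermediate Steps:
H = 1 (H = -5*(-⅕) = 1)
d(h) = 2*h/(1 + h) (d(h) = (h + h)/(h + 1) = (2*h)/(1 + h) = 2*h/(1 + h))
o(p, l) = l²
t = 3 (t = 2 + (-3 + (-2)²) = 2 + (-3 + 4) = 2 + 1 = 3)
t + (d(5) + 5*(-10)) = 3 + (2*5/(1 + 5) + 5*(-10)) = 3 + (2*5/6 - 50) = 3 + (2*5*(⅙) - 50) = 3 + (5/3 - 50) = 3 - 145/3 = -136/3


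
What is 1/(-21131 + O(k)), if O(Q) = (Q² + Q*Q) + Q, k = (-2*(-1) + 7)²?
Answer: -1/7928 ≈ -0.00012614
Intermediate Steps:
k = 81 (k = (2 + 7)² = 9² = 81)
O(Q) = Q + 2*Q² (O(Q) = (Q² + Q²) + Q = 2*Q² + Q = Q + 2*Q²)
1/(-21131 + O(k)) = 1/(-21131 + 81*(1 + 2*81)) = 1/(-21131 + 81*(1 + 162)) = 1/(-21131 + 81*163) = 1/(-21131 + 13203) = 1/(-7928) = -1/7928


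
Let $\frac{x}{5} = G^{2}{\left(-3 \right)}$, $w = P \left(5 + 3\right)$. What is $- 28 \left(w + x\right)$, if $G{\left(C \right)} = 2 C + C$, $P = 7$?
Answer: $-12908$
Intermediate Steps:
$G{\left(C \right)} = 3 C$
$w = 56$ ($w = 7 \left(5 + 3\right) = 7 \cdot 8 = 56$)
$x = 405$ ($x = 5 \left(3 \left(-3\right)\right)^{2} = 5 \left(-9\right)^{2} = 5 \cdot 81 = 405$)
$- 28 \left(w + x\right) = - 28 \left(56 + 405\right) = \left(-28\right) 461 = -12908$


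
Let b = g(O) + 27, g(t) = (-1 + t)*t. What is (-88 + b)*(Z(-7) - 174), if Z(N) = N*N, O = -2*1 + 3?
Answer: 7625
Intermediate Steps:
O = 1 (O = -2 + 3 = 1)
Z(N) = N²
g(t) = t*(-1 + t)
b = 27 (b = 1*(-1 + 1) + 27 = 1*0 + 27 = 0 + 27 = 27)
(-88 + b)*(Z(-7) - 174) = (-88 + 27)*((-7)² - 174) = -61*(49 - 174) = -61*(-125) = 7625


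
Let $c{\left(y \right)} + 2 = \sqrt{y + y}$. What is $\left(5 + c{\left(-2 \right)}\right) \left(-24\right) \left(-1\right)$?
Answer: $72 + 48 i \approx 72.0 + 48.0 i$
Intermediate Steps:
$c{\left(y \right)} = -2 + \sqrt{2} \sqrt{y}$ ($c{\left(y \right)} = -2 + \sqrt{y + y} = -2 + \sqrt{2 y} = -2 + \sqrt{2} \sqrt{y}$)
$\left(5 + c{\left(-2 \right)}\right) \left(-24\right) \left(-1\right) = \left(5 - \left(2 - \sqrt{2} \sqrt{-2}\right)\right) \left(-24\right) \left(-1\right) = \left(5 - \left(2 - \sqrt{2} i \sqrt{2}\right)\right) \left(-24\right) \left(-1\right) = \left(5 - \left(2 - 2 i\right)\right) \left(-24\right) \left(-1\right) = \left(3 + 2 i\right) \left(-24\right) \left(-1\right) = \left(-72 - 48 i\right) \left(-1\right) = 72 + 48 i$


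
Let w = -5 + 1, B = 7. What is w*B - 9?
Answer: -37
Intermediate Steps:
w = -4
w*B - 9 = -4*7 - 9 = -28 - 9 = -37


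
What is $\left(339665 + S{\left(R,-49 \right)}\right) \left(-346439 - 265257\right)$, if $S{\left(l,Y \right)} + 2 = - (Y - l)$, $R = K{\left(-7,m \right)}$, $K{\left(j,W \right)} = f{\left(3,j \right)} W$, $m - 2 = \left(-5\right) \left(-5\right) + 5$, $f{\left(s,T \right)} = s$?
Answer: $-207859194368$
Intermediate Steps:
$m = 32$ ($m = 2 + \left(\left(-5\right) \left(-5\right) + 5\right) = 2 + \left(25 + 5\right) = 2 + 30 = 32$)
$K{\left(j,W \right)} = 3 W$
$R = 96$ ($R = 3 \cdot 32 = 96$)
$S{\left(l,Y \right)} = -2 + l - Y$ ($S{\left(l,Y \right)} = -2 - \left(Y - l\right) = -2 + l - Y$)
$\left(339665 + S{\left(R,-49 \right)}\right) \left(-346439 - 265257\right) = \left(339665 - -143\right) \left(-346439 - 265257\right) = \left(339665 + \left(-2 + 96 + 49\right)\right) \left(-611696\right) = \left(339665 + 143\right) \left(-611696\right) = 339808 \left(-611696\right) = -207859194368$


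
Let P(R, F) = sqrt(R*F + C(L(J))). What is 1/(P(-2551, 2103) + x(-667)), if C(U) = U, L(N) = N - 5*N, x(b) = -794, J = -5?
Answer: -794/5995169 - I*sqrt(5364733)/5995169 ≈ -0.00013244 - 0.00038634*I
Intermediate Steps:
L(N) = -4*N
P(R, F) = sqrt(20 + F*R) (P(R, F) = sqrt(R*F - 4*(-5)) = sqrt(F*R + 20) = sqrt(20 + F*R))
1/(P(-2551, 2103) + x(-667)) = 1/(sqrt(20 + 2103*(-2551)) - 794) = 1/(sqrt(20 - 5364753) - 794) = 1/(sqrt(-5364733) - 794) = 1/(I*sqrt(5364733) - 794) = 1/(-794 + I*sqrt(5364733))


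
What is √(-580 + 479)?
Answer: I*√101 ≈ 10.05*I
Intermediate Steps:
√(-580 + 479) = √(-101) = I*√101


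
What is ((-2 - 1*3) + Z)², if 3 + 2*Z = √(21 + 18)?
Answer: (13 - √39)²/4 ≈ 11.408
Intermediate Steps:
Z = -3/2 + √39/2 (Z = -3/2 + √(21 + 18)/2 = -3/2 + √39/2 ≈ 1.6225)
((-2 - 1*3) + Z)² = ((-2 - 1*3) + (-3/2 + √39/2))² = ((-2 - 3) + (-3/2 + √39/2))² = (-5 + (-3/2 + √39/2))² = (-13/2 + √39/2)²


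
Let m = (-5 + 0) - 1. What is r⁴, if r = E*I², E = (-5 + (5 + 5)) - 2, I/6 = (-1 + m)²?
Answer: 4521303514838867210496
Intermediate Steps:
m = -6 (m = -5 - 1 = -6)
I = 294 (I = 6*(-1 - 6)² = 6*(-7)² = 6*49 = 294)
E = 3 (E = (-5 + 10) - 2 = 5 - 2 = 3)
r = 259308 (r = 3*294² = 3*86436 = 259308)
r⁴ = 259308⁴ = 4521303514838867210496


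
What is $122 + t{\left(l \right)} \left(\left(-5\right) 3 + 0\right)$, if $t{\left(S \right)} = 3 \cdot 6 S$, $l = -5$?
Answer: $1472$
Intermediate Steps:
$t{\left(S \right)} = 18 S$
$122 + t{\left(l \right)} \left(\left(-5\right) 3 + 0\right) = 122 + 18 \left(-5\right) \left(\left(-5\right) 3 + 0\right) = 122 - 90 \left(-15 + 0\right) = 122 - -1350 = 122 + 1350 = 1472$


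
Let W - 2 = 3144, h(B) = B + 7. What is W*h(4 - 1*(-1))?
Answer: 37752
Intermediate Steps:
h(B) = 7 + B
W = 3146 (W = 2 + 3144 = 3146)
W*h(4 - 1*(-1)) = 3146*(7 + (4 - 1*(-1))) = 3146*(7 + (4 + 1)) = 3146*(7 + 5) = 3146*12 = 37752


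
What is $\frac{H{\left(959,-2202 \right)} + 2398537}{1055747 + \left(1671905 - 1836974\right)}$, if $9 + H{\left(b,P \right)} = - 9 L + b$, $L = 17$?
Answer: $\frac{1199667}{445339} \approx 2.6938$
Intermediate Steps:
$H{\left(b,P \right)} = -162 + b$ ($H{\left(b,P \right)} = -9 + \left(\left(-9\right) 17 + b\right) = -9 + \left(-153 + b\right) = -162 + b$)
$\frac{H{\left(959,-2202 \right)} + 2398537}{1055747 + \left(1671905 - 1836974\right)} = \frac{\left(-162 + 959\right) + 2398537}{1055747 + \left(1671905 - 1836974\right)} = \frac{797 + 2398537}{1055747 - 165069} = \frac{2399334}{890678} = 2399334 \cdot \frac{1}{890678} = \frac{1199667}{445339}$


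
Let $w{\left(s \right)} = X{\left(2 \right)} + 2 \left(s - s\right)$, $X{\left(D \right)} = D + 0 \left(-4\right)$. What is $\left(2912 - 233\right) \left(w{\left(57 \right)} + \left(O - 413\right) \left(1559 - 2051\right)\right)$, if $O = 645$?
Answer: $-305786418$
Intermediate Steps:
$X{\left(D \right)} = D$ ($X{\left(D \right)} = D + 0 = D$)
$w{\left(s \right)} = 2$ ($w{\left(s \right)} = 2 + 2 \left(s - s\right) = 2 + 2 \cdot 0 = 2 + 0 = 2$)
$\left(2912 - 233\right) \left(w{\left(57 \right)} + \left(O - 413\right) \left(1559 - 2051\right)\right) = \left(2912 - 233\right) \left(2 + \left(645 - 413\right) \left(1559 - 2051\right)\right) = 2679 \left(2 + 232 \left(-492\right)\right) = 2679 \left(2 - 114144\right) = 2679 \left(-114142\right) = -305786418$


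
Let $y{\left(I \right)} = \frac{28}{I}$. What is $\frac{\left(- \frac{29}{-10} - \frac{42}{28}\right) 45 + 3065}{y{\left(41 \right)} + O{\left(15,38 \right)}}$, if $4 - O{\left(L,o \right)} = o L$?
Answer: $- \frac{64124}{11589} \approx -5.5332$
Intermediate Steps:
$O{\left(L,o \right)} = 4 - L o$ ($O{\left(L,o \right)} = 4 - o L = 4 - L o$)
$\frac{\left(- \frac{29}{-10} - \frac{42}{28}\right) 45 + 3065}{y{\left(41 \right)} + O{\left(15,38 \right)}} = \frac{\left(- \frac{29}{-10} - \frac{42}{28}\right) 45 + 3065}{\frac{28}{41} + \left(4 - 15 \cdot 38\right)} = \frac{\left(\left(-29\right) \left(- \frac{1}{10}\right) - \frac{3}{2}\right) 45 + 3065}{28 \cdot \frac{1}{41} + \left(4 - 570\right)} = \frac{\left(\frac{29}{10} - \frac{3}{2}\right) 45 + 3065}{\frac{28}{41} - 566} = \frac{\frac{7}{5} \cdot 45 + 3065}{- \frac{23178}{41}} = \left(63 + 3065\right) \left(- \frac{41}{23178}\right) = 3128 \left(- \frac{41}{23178}\right) = - \frac{64124}{11589}$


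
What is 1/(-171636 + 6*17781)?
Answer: -1/64950 ≈ -1.5396e-5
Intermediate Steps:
1/(-171636 + 6*17781) = 1/(-171636 + 106686) = 1/(-64950) = -1/64950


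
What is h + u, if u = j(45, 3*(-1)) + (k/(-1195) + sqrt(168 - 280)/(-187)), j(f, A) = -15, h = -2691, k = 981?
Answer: -3234651/1195 - 4*I*sqrt(7)/187 ≈ -2706.8 - 0.056594*I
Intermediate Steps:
u = -18906/1195 - 4*I*sqrt(7)/187 (u = -15 + (981/(-1195) + sqrt(168 - 280)/(-187)) = -15 + (981*(-1/1195) + sqrt(-112)*(-1/187)) = -15 + (-981/1195 + (4*I*sqrt(7))*(-1/187)) = -15 + (-981/1195 - 4*I*sqrt(7)/187) = -18906/1195 - 4*I*sqrt(7)/187 ≈ -15.821 - 0.056594*I)
h + u = -2691 + (-18906/1195 - 4*I*sqrt(7)/187) = -3234651/1195 - 4*I*sqrt(7)/187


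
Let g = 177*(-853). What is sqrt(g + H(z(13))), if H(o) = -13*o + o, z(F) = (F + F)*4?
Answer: I*sqrt(152229) ≈ 390.17*I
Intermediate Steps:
z(F) = 8*F (z(F) = (2*F)*4 = 8*F)
H(o) = -12*o
g = -150981
sqrt(g + H(z(13))) = sqrt(-150981 - 96*13) = sqrt(-150981 - 12*104) = sqrt(-150981 - 1248) = sqrt(-152229) = I*sqrt(152229)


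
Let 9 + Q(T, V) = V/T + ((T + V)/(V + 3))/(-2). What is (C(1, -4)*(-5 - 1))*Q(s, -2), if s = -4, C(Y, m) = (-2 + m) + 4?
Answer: -66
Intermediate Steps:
C(Y, m) = 2 + m
Q(T, V) = -9 + V/T - (T + V)/(2*(3 + V)) (Q(T, V) = -9 + (V/T + ((T + V)/(V + 3))/(-2)) = -9 + (V/T + ((T + V)/(3 + V))*(-½)) = -9 + (V/T - (T + V)/(2*(3 + V))) = -9 + V/T - (T + V)/(2*(3 + V)))
(C(1, -4)*(-5 - 1))*Q(s, -2) = ((2 - 4)*(-5 - 1))*((½)*(-1*(-4)² - 54*(-4) + 2*(-2)² + 6*(-2) - 19*(-4)*(-2))/(-4*(3 - 2))) = (-2*(-6))*((½)*(-¼)*(-1*16 + 216 + 2*4 - 12 - 152)/1) = 12*((½)*(-¼)*1*(-16 + 216 + 8 - 12 - 152)) = 12*((½)*(-¼)*1*44) = 12*(-11/2) = -66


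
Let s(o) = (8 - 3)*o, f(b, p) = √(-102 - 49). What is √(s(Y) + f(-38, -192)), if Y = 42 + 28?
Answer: √(350 + I*√151) ≈ 18.711 + 0.3284*I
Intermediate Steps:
Y = 70
f(b, p) = I*√151 (f(b, p) = √(-151) = I*√151)
s(o) = 5*o
√(s(Y) + f(-38, -192)) = √(5*70 + I*√151) = √(350 + I*√151)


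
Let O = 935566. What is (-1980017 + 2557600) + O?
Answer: 1513149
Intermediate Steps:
(-1980017 + 2557600) + O = (-1980017 + 2557600) + 935566 = 577583 + 935566 = 1513149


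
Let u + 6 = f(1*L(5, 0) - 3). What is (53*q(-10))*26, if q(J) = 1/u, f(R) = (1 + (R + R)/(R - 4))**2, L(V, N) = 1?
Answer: -12402/29 ≈ -427.66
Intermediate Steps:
f(R) = (1 + 2*R/(-4 + R))**2 (f(R) = (1 + (2*R)/(-4 + R))**2 = (1 + 2*R/(-4 + R))**2)
u = -29/9 (u = -6 + (-4 + 3*(1*1 - 3))**2/(-4 + (1*1 - 3))**2 = -6 + (-4 + 3*(1 - 3))**2/(-4 + (1 - 3))**2 = -6 + (-4 + 3*(-2))**2/(-4 - 2)**2 = -6 + (-4 - 6)**2/(-6)**2 = -6 + (1/36)*(-10)**2 = -6 + (1/36)*100 = -6 + 25/9 = -29/9 ≈ -3.2222)
q(J) = -9/29 (q(J) = 1/(-29/9) = -9/29)
(53*q(-10))*26 = (53*(-9/29))*26 = -477/29*26 = -12402/29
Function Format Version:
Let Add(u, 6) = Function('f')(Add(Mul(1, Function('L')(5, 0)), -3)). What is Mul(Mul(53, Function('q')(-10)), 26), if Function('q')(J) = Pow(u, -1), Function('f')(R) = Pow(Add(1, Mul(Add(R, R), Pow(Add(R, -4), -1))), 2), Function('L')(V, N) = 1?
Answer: Rational(-12402, 29) ≈ -427.66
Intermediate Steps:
Function('f')(R) = Pow(Add(1, Mul(2, R, Pow(Add(-4, R), -1))), 2) (Function('f')(R) = Pow(Add(1, Mul(Mul(2, R), Pow(Add(-4, R), -1))), 2) = Pow(Add(1, Mul(2, R, Pow(Add(-4, R), -1))), 2))
u = Rational(-29, 9) (u = Add(-6, Mul(Pow(Add(-4, Add(Mul(1, 1), -3)), -2), Pow(Add(-4, Mul(3, Add(Mul(1, 1), -3))), 2))) = Add(-6, Mul(Pow(Add(-4, Add(1, -3)), -2), Pow(Add(-4, Mul(3, Add(1, -3))), 2))) = Add(-6, Mul(Pow(Add(-4, -2), -2), Pow(Add(-4, Mul(3, -2)), 2))) = Add(-6, Mul(Pow(-6, -2), Pow(Add(-4, -6), 2))) = Add(-6, Mul(Rational(1, 36), Pow(-10, 2))) = Add(-6, Mul(Rational(1, 36), 100)) = Add(-6, Rational(25, 9)) = Rational(-29, 9) ≈ -3.2222)
Function('q')(J) = Rational(-9, 29) (Function('q')(J) = Pow(Rational(-29, 9), -1) = Rational(-9, 29))
Mul(Mul(53, Function('q')(-10)), 26) = Mul(Mul(53, Rational(-9, 29)), 26) = Mul(Rational(-477, 29), 26) = Rational(-12402, 29)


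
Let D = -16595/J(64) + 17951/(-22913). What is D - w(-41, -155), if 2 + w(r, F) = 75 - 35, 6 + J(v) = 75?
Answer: -441557740/1580997 ≈ -279.29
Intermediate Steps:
J(v) = 69 (J(v) = -6 + 75 = 69)
w(r, F) = 38 (w(r, F) = -2 + (75 - 35) = -2 + 40 = 38)
D = -381479854/1580997 (D = -16595/69 + 17951/(-22913) = -16595*1/69 + 17951*(-1/22913) = -16595/69 - 17951/22913 = -381479854/1580997 ≈ -241.29)
D - w(-41, -155) = -381479854/1580997 - 1*38 = -381479854/1580997 - 38 = -441557740/1580997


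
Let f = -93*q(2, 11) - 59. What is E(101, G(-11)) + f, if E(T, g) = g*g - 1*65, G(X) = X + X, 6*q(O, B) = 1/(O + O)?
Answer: 2849/8 ≈ 356.13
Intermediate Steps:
q(O, B) = 1/(12*O) (q(O, B) = 1/(6*(O + O)) = 1/(6*((2*O))) = (1/(2*O))/6 = 1/(12*O))
f = -503/8 (f = -31/(4*2) - 59 = -93*1/24 - 59 = -31/8 - 59 = -503/8 ≈ -62.875)
G(X) = 2*X
E(T, g) = -65 + g² (E(T, g) = g² - 65 = -65 + g²)
E(101, G(-11)) + f = (-65 + (2*(-11))²) - 503/8 = (-65 + (-22)²) - 503/8 = (-65 + 484) - 503/8 = 419 - 503/8 = 2849/8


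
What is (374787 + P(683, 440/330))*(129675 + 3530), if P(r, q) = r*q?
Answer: 150134423065/3 ≈ 5.0045e+10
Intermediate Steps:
P(r, q) = q*r
(374787 + P(683, 440/330))*(129675 + 3530) = (374787 + (440/330)*683)*(129675 + 3530) = (374787 + (440*(1/330))*683)*133205 = (374787 + (4/3)*683)*133205 = (374787 + 2732/3)*133205 = (1127093/3)*133205 = 150134423065/3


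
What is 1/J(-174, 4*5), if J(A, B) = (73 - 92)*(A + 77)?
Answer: 1/1843 ≈ 0.00054259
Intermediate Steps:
J(A, B) = -1463 - 19*A (J(A, B) = -19*(77 + A) = -1463 - 19*A)
1/J(-174, 4*5) = 1/(-1463 - 19*(-174)) = 1/(-1463 + 3306) = 1/1843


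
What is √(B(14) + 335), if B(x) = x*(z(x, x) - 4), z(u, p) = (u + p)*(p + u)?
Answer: √11255 ≈ 106.09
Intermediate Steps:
z(u, p) = (p + u)² (z(u, p) = (p + u)*(p + u) = (p + u)²)
B(x) = x*(-4 + 4*x²) (B(x) = x*((x + x)² - 4) = x*((2*x)² - 4) = x*(4*x² - 4) = x*(-4 + 4*x²))
√(B(14) + 335) = √(4*14*(-1 + 14²) + 335) = √(4*14*(-1 + 196) + 335) = √(4*14*195 + 335) = √(10920 + 335) = √11255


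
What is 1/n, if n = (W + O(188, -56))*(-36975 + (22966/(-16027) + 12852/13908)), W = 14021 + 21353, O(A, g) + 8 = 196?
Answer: -18575293/24425080869499824 ≈ -7.6050e-10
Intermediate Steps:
O(A, g) = 188 (O(A, g) = -8 + 196 = 188)
W = 35374
n = -24425080869499824/18575293 (n = (35374 + 188)*(-36975 + (22966/(-16027) + 12852/13908)) = 35562*(-36975 + (22966*(-1/16027) + 12852*(1/13908))) = 35562*(-36975 + (-22966/16027 + 1071/1159)) = 35562*(-36975 - 9452677/18575293) = 35562*(-686830911352/18575293) = -24425080869499824/18575293 ≈ -1.3149e+9)
1/n = 1/(-24425080869499824/18575293) = -18575293/24425080869499824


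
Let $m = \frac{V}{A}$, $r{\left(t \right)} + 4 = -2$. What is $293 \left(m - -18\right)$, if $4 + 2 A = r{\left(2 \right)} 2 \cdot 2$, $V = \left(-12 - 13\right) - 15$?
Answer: $\frac{42778}{7} \approx 6111.1$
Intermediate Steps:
$r{\left(t \right)} = -6$ ($r{\left(t \right)} = -4 - 2 = -6$)
$V = -40$ ($V = -25 - 15 = -40$)
$A = -14$ ($A = -2 + \frac{\left(-6\right) 2 \cdot 2}{2} = -2 + \frac{\left(-12\right) 2}{2} = -2 + \frac{1}{2} \left(-24\right) = -2 - 12 = -14$)
$m = \frac{20}{7}$ ($m = - \frac{40}{-14} = \left(-40\right) \left(- \frac{1}{14}\right) = \frac{20}{7} \approx 2.8571$)
$293 \left(m - -18\right) = 293 \left(\frac{20}{7} - -18\right) = 293 \left(\frac{20}{7} + 18\right) = 293 \cdot \frac{146}{7} = \frac{42778}{7}$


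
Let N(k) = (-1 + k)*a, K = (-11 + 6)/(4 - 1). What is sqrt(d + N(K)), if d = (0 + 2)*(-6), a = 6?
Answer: 2*I*sqrt(7) ≈ 5.2915*I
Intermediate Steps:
K = -5/3 ≈ -1.6667
d = -12 (d = 2*(-6) = -12)
N(k) = -6 + 6*k (N(k) = (-1 + k)*6 = -6 + 6*k)
sqrt(d + N(K)) = sqrt(-12 + (-6 + 6*(-5/3))) = sqrt(-12 + (-6 - 10)) = sqrt(-12 - 16) = sqrt(-28) = 2*I*sqrt(7)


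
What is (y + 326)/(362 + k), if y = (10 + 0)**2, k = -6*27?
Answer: 213/100 ≈ 2.1300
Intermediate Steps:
k = -162
y = 100 (y = 10**2 = 100)
(y + 326)/(362 + k) = (100 + 326)/(362 - 162) = 426/200 = 426*(1/200) = 213/100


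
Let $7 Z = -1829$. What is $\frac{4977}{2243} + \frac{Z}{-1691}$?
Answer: $\frac{63015196}{26550391} \approx 2.3734$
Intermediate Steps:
$Z = - \frac{1829}{7}$ ($Z = \frac{1}{7} \left(-1829\right) = - \frac{1829}{7} \approx -261.29$)
$\frac{4977}{2243} + \frac{Z}{-1691} = \frac{4977}{2243} - \frac{1829}{7 \left(-1691\right)} = 4977 \cdot \frac{1}{2243} - - \frac{1829}{11837} = \frac{4977}{2243} + \frac{1829}{11837} = \frac{63015196}{26550391}$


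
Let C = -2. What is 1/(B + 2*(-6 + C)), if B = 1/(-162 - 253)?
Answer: -415/6641 ≈ -0.062491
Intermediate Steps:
B = -1/415 (B = 1/(-415) = -1/415 ≈ -0.0024096)
1/(B + 2*(-6 + C)) = 1/(-1/415 + 2*(-6 - 2)) = 1/(-1/415 + 2*(-8)) = 1/(-1/415 - 16) = 1/(-6641/415) = -415/6641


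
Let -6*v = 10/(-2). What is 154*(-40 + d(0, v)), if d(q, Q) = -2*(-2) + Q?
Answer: -16247/3 ≈ -5415.7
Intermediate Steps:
v = ⅚ (v = -5/(3*(-2)) = -5*(-1)/(3*2) = -⅙*(-5) = ⅚ ≈ 0.83333)
d(q, Q) = 4 + Q
154*(-40 + d(0, v)) = 154*(-40 + (4 + ⅚)) = 154*(-40 + 29/6) = 154*(-211/6) = -16247/3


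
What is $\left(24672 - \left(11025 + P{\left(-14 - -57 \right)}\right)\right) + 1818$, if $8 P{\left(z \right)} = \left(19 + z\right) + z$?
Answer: $\frac{123615}{8} \approx 15452.0$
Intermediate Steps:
$P{\left(z \right)} = \frac{19}{8} + \frac{z}{4}$ ($P{\left(z \right)} = \frac{\left(19 + z\right) + z}{8} = \frac{19 + 2 z}{8} = \frac{19}{8} + \frac{z}{4}$)
$\left(24672 - \left(11025 + P{\left(-14 - -57 \right)}\right)\right) + 1818 = \left(24672 - \left(\frac{88219}{8} + \frac{-14 - -57}{4}\right)\right) + 1818 = \left(24672 - \left(\frac{88219}{8} + \frac{-14 + 57}{4}\right)\right) + 1818 = \left(24672 - \left(\frac{88219}{8} + \frac{43}{4}\right)\right) + 1818 = \left(24672 - \frac{88305}{8}\right) + 1818 = \frac{109071}{8} + 1818 = \frac{123615}{8}$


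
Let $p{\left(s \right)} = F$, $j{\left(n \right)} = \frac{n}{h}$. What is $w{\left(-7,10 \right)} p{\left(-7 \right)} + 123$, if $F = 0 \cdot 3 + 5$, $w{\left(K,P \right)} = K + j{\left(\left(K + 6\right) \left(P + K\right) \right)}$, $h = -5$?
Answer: $91$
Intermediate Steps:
$j{\left(n \right)} = - \frac{n}{5}$ ($j{\left(n \right)} = \frac{n}{-5} = n \left(- \frac{1}{5}\right) = - \frac{n}{5}$)
$w{\left(K,P \right)} = K - \frac{\left(6 + K\right) \left(K + P\right)}{5}$ ($w{\left(K,P \right)} = K - \frac{\left(K + 6\right) \left(P + K\right)}{5} = K - \frac{\left(6 + K\right) \left(K + P\right)}{5}$)
$F = 5$ ($F = 0 + 5 = 5$)
$p{\left(s \right)} = 5$
$w{\left(-7,10 \right)} p{\left(-7 \right)} + 123 = \left(\left(- \frac{6}{5}\right) 10 - - \frac{7}{5} - \frac{\left(-7\right)^{2}}{5} - \left(- \frac{7}{5}\right) 10\right) 5 + 123 = \left(-12 + \frac{7}{5} - \frac{49}{5} + 14\right) 5 + 123 = \left(- \frac{32}{5}\right) 5 + 123 = -32 + 123 = 91$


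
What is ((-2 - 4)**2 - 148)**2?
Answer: 12544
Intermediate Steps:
((-2 - 4)**2 - 148)**2 = ((-6)**2 - 148)**2 = (36 - 148)**2 = (-112)**2 = 12544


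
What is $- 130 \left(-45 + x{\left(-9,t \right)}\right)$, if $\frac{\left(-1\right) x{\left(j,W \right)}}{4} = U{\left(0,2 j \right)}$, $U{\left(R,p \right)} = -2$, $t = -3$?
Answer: $4810$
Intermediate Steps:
$x{\left(j,W \right)} = 8$ ($x{\left(j,W \right)} = \left(-4\right) \left(-2\right) = 8$)
$- 130 \left(-45 + x{\left(-9,t \right)}\right) = - 130 \left(-45 + 8\right) = \left(-130\right) \left(-37\right) = 4810$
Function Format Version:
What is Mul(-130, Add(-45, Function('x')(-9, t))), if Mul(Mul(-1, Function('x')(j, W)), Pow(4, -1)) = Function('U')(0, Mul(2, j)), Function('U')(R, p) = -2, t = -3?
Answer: 4810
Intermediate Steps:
Function('x')(j, W) = 8 (Function('x')(j, W) = Mul(-4, -2) = 8)
Mul(-130, Add(-45, Function('x')(-9, t))) = Mul(-130, Add(-45, 8)) = Mul(-130, -37) = 4810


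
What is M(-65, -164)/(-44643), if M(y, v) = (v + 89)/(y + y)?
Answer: -5/386906 ≈ -1.2923e-5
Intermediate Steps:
M(y, v) = (89 + v)/(2*y) (M(y, v) = (89 + v)/((2*y)) = (89 + v)*(1/(2*y)) = (89 + v)/(2*y))
M(-65, -164)/(-44643) = ((½)*(89 - 164)/(-65))/(-44643) = ((½)*(-1/65)*(-75))*(-1/44643) = (15/26)*(-1/44643) = -5/386906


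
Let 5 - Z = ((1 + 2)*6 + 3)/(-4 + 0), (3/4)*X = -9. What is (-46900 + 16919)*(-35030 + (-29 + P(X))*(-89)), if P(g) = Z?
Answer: 4000814545/4 ≈ 1.0002e+9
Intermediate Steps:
X = -12 (X = (4/3)*(-9) = -12)
Z = 41/4 (Z = 5 - ((1 + 2)*6 + 3)/(-4 + 0) = 5 - (3*6 + 3)/(-4) = 5 - (18 + 3)*(-1)/4 = 5 - 21*(-1)/4 = 5 - 1*(-21/4) = 5 + 21/4 = 41/4 ≈ 10.250)
P(g) = 41/4
(-46900 + 16919)*(-35030 + (-29 + P(X))*(-89)) = (-46900 + 16919)*(-35030 + (-29 + 41/4)*(-89)) = -29981*(-35030 - 75/4*(-89)) = -29981*(-35030 + 6675/4) = -29981*(-133445/4) = 4000814545/4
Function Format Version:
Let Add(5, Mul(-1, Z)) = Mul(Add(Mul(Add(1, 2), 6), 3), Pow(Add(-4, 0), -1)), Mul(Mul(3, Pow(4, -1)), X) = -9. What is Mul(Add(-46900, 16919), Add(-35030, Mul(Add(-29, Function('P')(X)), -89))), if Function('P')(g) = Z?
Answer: Rational(4000814545, 4) ≈ 1.0002e+9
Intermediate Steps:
X = -12 (X = Mul(Rational(4, 3), -9) = -12)
Z = Rational(41, 4) (Z = Add(5, Mul(-1, Mul(Add(Mul(Add(1, 2), 6), 3), Pow(Add(-4, 0), -1)))) = Add(5, Mul(-1, Mul(Add(Mul(3, 6), 3), Pow(-4, -1)))) = Add(5, Mul(-1, Mul(Add(18, 3), Rational(-1, 4)))) = Add(5, Mul(-1, Mul(21, Rational(-1, 4)))) = Add(5, Mul(-1, Rational(-21, 4))) = Add(5, Rational(21, 4)) = Rational(41, 4) ≈ 10.250)
Function('P')(g) = Rational(41, 4)
Mul(Add(-46900, 16919), Add(-35030, Mul(Add(-29, Function('P')(X)), -89))) = Mul(Add(-46900, 16919), Add(-35030, Mul(Add(-29, Rational(41, 4)), -89))) = Mul(-29981, Add(-35030, Mul(Rational(-75, 4), -89))) = Mul(-29981, Add(-35030, Rational(6675, 4))) = Mul(-29981, Rational(-133445, 4)) = Rational(4000814545, 4)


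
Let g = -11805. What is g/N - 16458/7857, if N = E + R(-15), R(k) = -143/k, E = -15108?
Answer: -778693397/593143263 ≈ -1.3128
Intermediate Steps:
N = -226477/15 (N = -15108 - 143/(-15) = -15108 - 143*(-1/15) = -15108 + 143/15 = -226477/15 ≈ -15098.)
g/N - 16458/7857 = -11805/(-226477/15) - 16458/7857 = -11805*(-15/226477) - 16458*1/7857 = 177075/226477 - 5486/2619 = -778693397/593143263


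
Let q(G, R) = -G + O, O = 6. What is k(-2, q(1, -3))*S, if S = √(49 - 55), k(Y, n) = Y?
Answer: -2*I*√6 ≈ -4.899*I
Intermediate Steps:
q(G, R) = 6 - G (q(G, R) = -G + 6 = 6 - G)
S = I*√6 (S = √(-6) = I*√6 ≈ 2.4495*I)
k(-2, q(1, -3))*S = -2*I*√6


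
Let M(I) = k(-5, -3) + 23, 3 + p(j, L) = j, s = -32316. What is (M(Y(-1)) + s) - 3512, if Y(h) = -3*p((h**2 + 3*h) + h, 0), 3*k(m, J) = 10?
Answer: -107405/3 ≈ -35802.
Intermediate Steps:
p(j, L) = -3 + j
k(m, J) = 10/3 (k(m, J) = (1/3)*10 = 10/3)
Y(h) = 9 - 12*h - 3*h**2 (Y(h) = -3*(-3 + ((h**2 + 3*h) + h)) = -3*(-3 + (h**2 + 4*h)) = -3*(-3 + h**2 + 4*h) = 9 - 12*h - 3*h**2)
M(I) = 79/3 (M(I) = 10/3 + 23 = 79/3)
(M(Y(-1)) + s) - 3512 = (79/3 - 32316) - 3512 = -96869/3 - 3512 = -107405/3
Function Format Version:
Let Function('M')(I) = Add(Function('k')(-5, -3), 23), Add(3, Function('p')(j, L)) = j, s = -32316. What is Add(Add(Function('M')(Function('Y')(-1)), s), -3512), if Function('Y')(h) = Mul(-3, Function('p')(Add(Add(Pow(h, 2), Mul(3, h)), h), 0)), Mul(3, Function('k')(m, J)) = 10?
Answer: Rational(-107405, 3) ≈ -35802.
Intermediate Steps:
Function('p')(j, L) = Add(-3, j)
Function('k')(m, J) = Rational(10, 3) (Function('k')(m, J) = Mul(Rational(1, 3), 10) = Rational(10, 3))
Function('Y')(h) = Add(9, Mul(-12, h), Mul(-3, Pow(h, 2))) (Function('Y')(h) = Mul(-3, Add(-3, Add(Add(Pow(h, 2), Mul(3, h)), h))) = Mul(-3, Add(-3, Add(Pow(h, 2), Mul(4, h)))) = Mul(-3, Add(-3, Pow(h, 2), Mul(4, h))) = Add(9, Mul(-12, h), Mul(-3, Pow(h, 2))))
Function('M')(I) = Rational(79, 3) (Function('M')(I) = Add(Rational(10, 3), 23) = Rational(79, 3))
Add(Add(Function('M')(Function('Y')(-1)), s), -3512) = Add(Add(Rational(79, 3), -32316), -3512) = Add(Rational(-96869, 3), -3512) = Rational(-107405, 3)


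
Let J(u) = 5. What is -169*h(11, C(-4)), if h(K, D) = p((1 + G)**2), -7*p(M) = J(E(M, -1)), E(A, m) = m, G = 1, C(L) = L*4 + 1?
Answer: 845/7 ≈ 120.71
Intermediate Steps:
C(L) = 1 + 4*L (C(L) = 4*L + 1 = 1 + 4*L)
p(M) = -5/7 (p(M) = -1/7*5 = -5/7)
h(K, D) = -5/7
-169*h(11, C(-4)) = -169*(-5/7) = 845/7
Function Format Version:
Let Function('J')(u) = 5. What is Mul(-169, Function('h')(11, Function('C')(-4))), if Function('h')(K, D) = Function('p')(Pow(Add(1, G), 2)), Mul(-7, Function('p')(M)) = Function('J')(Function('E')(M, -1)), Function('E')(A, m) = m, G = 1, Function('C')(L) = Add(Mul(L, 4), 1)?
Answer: Rational(845, 7) ≈ 120.71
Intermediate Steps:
Function('C')(L) = Add(1, Mul(4, L)) (Function('C')(L) = Add(Mul(4, L), 1) = Add(1, Mul(4, L)))
Function('p')(M) = Rational(-5, 7) (Function('p')(M) = Mul(Rational(-1, 7), 5) = Rational(-5, 7))
Function('h')(K, D) = Rational(-5, 7)
Mul(-169, Function('h')(11, Function('C')(-4))) = Mul(-169, Rational(-5, 7)) = Rational(845, 7)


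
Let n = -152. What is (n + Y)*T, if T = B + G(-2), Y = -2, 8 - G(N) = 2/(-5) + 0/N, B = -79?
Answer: 54362/5 ≈ 10872.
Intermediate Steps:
G(N) = 42/5 (G(N) = 8 - (2/(-5) + 0/N) = 8 - (2*(-⅕) + 0) = 8 - (-⅖ + 0) = 8 - 1*(-⅖) = 8 + ⅖ = 42/5)
T = -353/5 (T = -79 + 42/5 = -353/5 ≈ -70.600)
(n + Y)*T = (-152 - 2)*(-353/5) = -154*(-353/5) = 54362/5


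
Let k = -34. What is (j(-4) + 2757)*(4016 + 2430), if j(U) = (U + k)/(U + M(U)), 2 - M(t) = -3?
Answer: 17526674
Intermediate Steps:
M(t) = 5 (M(t) = 2 - 1*(-3) = 2 + 3 = 5)
j(U) = (-34 + U)/(5 + U) (j(U) = (U - 34)/(U + 5) = (-34 + U)/(5 + U))
(j(-4) + 2757)*(4016 + 2430) = ((-34 - 4)/(5 - 4) + 2757)*(4016 + 2430) = (-38/1 + 2757)*6446 = (1*(-38) + 2757)*6446 = (-38 + 2757)*6446 = 2719*6446 = 17526674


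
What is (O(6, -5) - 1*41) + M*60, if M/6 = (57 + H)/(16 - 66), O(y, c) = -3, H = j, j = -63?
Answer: -4/5 ≈ -0.80000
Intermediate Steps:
H = -63
M = 18/25 (M = 6*((57 - 63)/(16 - 66)) = 6*(-6/(-50)) = 6*(-6*(-1/50)) = 6*(3/25) = 18/25 ≈ 0.72000)
(O(6, -5) - 1*41) + M*60 = (-3 - 1*41) + (18/25)*60 = (-3 - 41) + 216/5 = -44 + 216/5 = -4/5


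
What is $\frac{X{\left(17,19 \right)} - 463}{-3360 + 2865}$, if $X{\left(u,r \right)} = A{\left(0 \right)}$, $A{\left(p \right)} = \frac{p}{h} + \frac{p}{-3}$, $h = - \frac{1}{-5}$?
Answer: $\frac{463}{495} \approx 0.93535$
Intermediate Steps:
$h = \frac{1}{5}$ ($h = \left(-1\right) \left(- \frac{1}{5}\right) = \frac{1}{5} \approx 0.2$)
$A{\left(p \right)} = \frac{14 p}{3}$ ($A{\left(p \right)} = p \frac{1}{\frac{1}{5}} + \frac{p}{-3} = p 5 + p \left(- \frac{1}{3}\right) = 5 p - \frac{p}{3} = \frac{14 p}{3}$)
$X{\left(u,r \right)} = 0$ ($X{\left(u,r \right)} = \frac{14}{3} \cdot 0 = 0$)
$\frac{X{\left(17,19 \right)} - 463}{-3360 + 2865} = \frac{0 - 463}{-3360 + 2865} = - \frac{463}{-495} = \left(-463\right) \left(- \frac{1}{495}\right) = \frac{463}{495}$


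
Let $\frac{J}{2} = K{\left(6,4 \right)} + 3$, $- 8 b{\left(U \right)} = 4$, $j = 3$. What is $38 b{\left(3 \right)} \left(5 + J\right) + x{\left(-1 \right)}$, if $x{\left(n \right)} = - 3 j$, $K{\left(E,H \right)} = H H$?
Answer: $-826$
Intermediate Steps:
$b{\left(U \right)} = - \frac{1}{2}$ ($b{\left(U \right)} = \left(- \frac{1}{8}\right) 4 = - \frac{1}{2}$)
$K{\left(E,H \right)} = H^{2}$
$J = 38$ ($J = 2 \left(4^{2} + 3\right) = 2 \left(16 + 3\right) = 2 \cdot 19 = 38$)
$x{\left(n \right)} = -9$ ($x{\left(n \right)} = \left(-3\right) 3 = -9$)
$38 b{\left(3 \right)} \left(5 + J\right) + x{\left(-1 \right)} = 38 \left(- \frac{5 + 38}{2}\right) - 9 = 38 \left(\left(- \frac{1}{2}\right) 43\right) - 9 = 38 \left(- \frac{43}{2}\right) - 9 = -817 - 9 = -826$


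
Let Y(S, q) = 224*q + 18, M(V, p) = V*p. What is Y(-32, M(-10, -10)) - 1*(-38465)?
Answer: 60883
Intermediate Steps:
Y(S, q) = 18 + 224*q
Y(-32, M(-10, -10)) - 1*(-38465) = (18 + 224*(-10*(-10))) - 1*(-38465) = (18 + 224*100) + 38465 = (18 + 22400) + 38465 = 22418 + 38465 = 60883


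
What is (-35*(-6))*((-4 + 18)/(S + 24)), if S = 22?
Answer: 1470/23 ≈ 63.913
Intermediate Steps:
(-35*(-6))*((-4 + 18)/(S + 24)) = (-35*(-6))*((-4 + 18)/(22 + 24)) = 210*(14/46) = 210*(14*(1/46)) = 210*(7/23) = 1470/23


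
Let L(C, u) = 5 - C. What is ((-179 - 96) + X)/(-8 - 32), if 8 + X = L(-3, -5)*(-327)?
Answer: 2899/40 ≈ 72.475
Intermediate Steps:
X = -2624 (X = -8 + (5 - 1*(-3))*(-327) = -8 + (5 + 3)*(-327) = -8 + 8*(-327) = -8 - 2616 = -2624)
((-179 - 96) + X)/(-8 - 32) = ((-179 - 96) - 2624)/(-8 - 32) = (-275 - 2624)/(-40) = -2899*(-1/40) = 2899/40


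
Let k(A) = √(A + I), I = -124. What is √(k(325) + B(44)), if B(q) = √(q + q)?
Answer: √(√201 + 2*√22) ≈ 4.8537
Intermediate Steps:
k(A) = √(-124 + A) (k(A) = √(A - 124) = √(-124 + A))
B(q) = √2*√q (B(q) = √(2*q) = √2*√q)
√(k(325) + B(44)) = √(√(-124 + 325) + √2*√44) = √(√201 + √2*(2*√11)) = √(√201 + 2*√22)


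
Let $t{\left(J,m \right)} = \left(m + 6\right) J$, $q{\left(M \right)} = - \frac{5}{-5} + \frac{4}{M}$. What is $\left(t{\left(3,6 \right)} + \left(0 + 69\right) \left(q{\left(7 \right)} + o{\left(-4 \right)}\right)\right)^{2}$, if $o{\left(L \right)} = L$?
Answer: $\frac{848241}{49} \approx 17311.0$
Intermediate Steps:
$q{\left(M \right)} = 1 + \frac{4}{M}$ ($q{\left(M \right)} = \left(-5\right) \left(- \frac{1}{5}\right) + \frac{4}{M} = 1 + \frac{4}{M}$)
$t{\left(J,m \right)} = J \left(6 + m\right)$ ($t{\left(J,m \right)} = \left(6 + m\right) J = J \left(6 + m\right)$)
$\left(t{\left(3,6 \right)} + \left(0 + 69\right) \left(q{\left(7 \right)} + o{\left(-4 \right)}\right)\right)^{2} = \left(3 \left(6 + 6\right) + \left(0 + 69\right) \left(\frac{4 + 7}{7} - 4\right)\right)^{2} = \left(3 \cdot 12 + 69 \left(\frac{1}{7} \cdot 11 - 4\right)\right)^{2} = \left(36 + 69 \left(\frac{11}{7} - 4\right)\right)^{2} = \left(36 + 69 \left(- \frac{17}{7}\right)\right)^{2} = \left(36 - \frac{1173}{7}\right)^{2} = \left(- \frac{921}{7}\right)^{2} = \frac{848241}{49}$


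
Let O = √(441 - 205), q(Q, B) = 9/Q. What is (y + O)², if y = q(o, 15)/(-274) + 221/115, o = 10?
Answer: 951895866201/3971520400 + 120901*√59/15755 ≈ 298.62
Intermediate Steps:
O = 2*√59 (O = √236 = 2*√59 ≈ 15.362)
y = 120901/63020 (y = (9/10)/(-274) + 221/115 = (9*(⅒))*(-1/274) + 221*(1/115) = (9/10)*(-1/274) + 221/115 = -9/2740 + 221/115 = 120901/63020 ≈ 1.9185)
(y + O)² = (120901/63020 + 2*√59)²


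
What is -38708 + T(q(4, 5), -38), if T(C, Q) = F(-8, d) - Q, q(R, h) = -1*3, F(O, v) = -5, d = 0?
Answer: -38675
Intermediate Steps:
q(R, h) = -3
T(C, Q) = -5 - Q
-38708 + T(q(4, 5), -38) = -38708 + (-5 - 1*(-38)) = -38708 + (-5 + 38) = -38708 + 33 = -38675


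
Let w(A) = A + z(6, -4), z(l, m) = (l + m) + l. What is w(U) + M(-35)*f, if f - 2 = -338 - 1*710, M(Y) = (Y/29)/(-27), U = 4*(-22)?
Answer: -99250/783 ≈ -126.76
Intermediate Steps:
U = -88
M(Y) = -Y/783 (M(Y) = (Y*(1/29))*(-1/27) = (Y/29)*(-1/27) = -Y/783)
z(l, m) = m + 2*l
w(A) = 8 + A (w(A) = A + (-4 + 2*6) = A + (-4 + 12) = A + 8 = 8 + A)
f = -1046 (f = 2 + (-338 - 1*710) = 2 + (-338 - 710) = 2 - 1048 = -1046)
w(U) + M(-35)*f = (8 - 88) - 1/783*(-35)*(-1046) = -80 + (35/783)*(-1046) = -80 - 36610/783 = -99250/783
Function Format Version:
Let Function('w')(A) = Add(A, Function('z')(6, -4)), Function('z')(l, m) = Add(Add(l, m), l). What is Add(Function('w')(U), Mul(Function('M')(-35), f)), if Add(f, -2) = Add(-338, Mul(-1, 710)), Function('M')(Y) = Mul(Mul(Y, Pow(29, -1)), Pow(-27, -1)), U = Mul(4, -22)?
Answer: Rational(-99250, 783) ≈ -126.76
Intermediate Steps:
U = -88
Function('M')(Y) = Mul(Rational(-1, 783), Y) (Function('M')(Y) = Mul(Mul(Y, Rational(1, 29)), Rational(-1, 27)) = Mul(Mul(Rational(1, 29), Y), Rational(-1, 27)) = Mul(Rational(-1, 783), Y))
Function('z')(l, m) = Add(m, Mul(2, l))
Function('w')(A) = Add(8, A) (Function('w')(A) = Add(A, Add(-4, Mul(2, 6))) = Add(A, Add(-4, 12)) = Add(A, 8) = Add(8, A))
f = -1046 (f = Add(2, Add(-338, Mul(-1, 710))) = Add(2, Add(-338, -710)) = Add(2, -1048) = -1046)
Add(Function('w')(U), Mul(Function('M')(-35), f)) = Add(Add(8, -88), Mul(Mul(Rational(-1, 783), -35), -1046)) = Add(-80, Mul(Rational(35, 783), -1046)) = Add(-80, Rational(-36610, 783)) = Rational(-99250, 783)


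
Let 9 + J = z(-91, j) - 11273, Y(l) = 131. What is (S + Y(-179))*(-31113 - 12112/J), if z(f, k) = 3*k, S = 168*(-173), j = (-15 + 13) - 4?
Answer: 2542956002801/2825 ≈ 9.0016e+8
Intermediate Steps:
j = -6 (j = -2 - 4 = -6)
S = -29064
J = -11300 (J = -9 + (3*(-6) - 11273) = -9 + (-18 - 11273) = -9 - 11291 = -11300)
(S + Y(-179))*(-31113 - 12112/J) = (-29064 + 131)*(-31113 - 12112/(-11300)) = -28933*(-31113 - 12112*(-1/11300)) = -28933*(-31113 + 3028/2825) = -28933*(-87891197/2825) = 2542956002801/2825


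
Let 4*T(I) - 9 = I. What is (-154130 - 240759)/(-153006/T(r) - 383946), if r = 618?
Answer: 82531801/80448722 ≈ 1.0259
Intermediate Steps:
T(I) = 9/4 + I/4
(-154130 - 240759)/(-153006/T(r) - 383946) = (-154130 - 240759)/(-153006/(9/4 + (¼)*618) - 383946) = -394889/(-153006/(9/4 + 309/2) - 383946) = -394889/(-153006/627/4 - 383946) = -394889/(-153006*4/627 - 383946) = -394889/(-204008/209 - 383946) = -394889/(-80448722/209) = -394889*(-209/80448722) = 82531801/80448722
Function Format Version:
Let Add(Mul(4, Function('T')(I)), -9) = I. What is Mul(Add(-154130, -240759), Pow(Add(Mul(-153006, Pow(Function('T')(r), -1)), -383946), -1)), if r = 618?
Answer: Rational(82531801, 80448722) ≈ 1.0259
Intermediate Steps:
Function('T')(I) = Add(Rational(9, 4), Mul(Rational(1, 4), I))
Mul(Add(-154130, -240759), Pow(Add(Mul(-153006, Pow(Function('T')(r), -1)), -383946), -1)) = Mul(Add(-154130, -240759), Pow(Add(Mul(-153006, Pow(Add(Rational(9, 4), Mul(Rational(1, 4), 618)), -1)), -383946), -1)) = Mul(-394889, Pow(Add(Mul(-153006, Pow(Add(Rational(9, 4), Rational(309, 2)), -1)), -383946), -1)) = Mul(-394889, Pow(Add(Mul(-153006, Pow(Rational(627, 4), -1)), -383946), -1)) = Mul(-394889, Pow(Add(Mul(-153006, Rational(4, 627)), -383946), -1)) = Mul(-394889, Pow(Add(Rational(-204008, 209), -383946), -1)) = Mul(-394889, Pow(Rational(-80448722, 209), -1)) = Mul(-394889, Rational(-209, 80448722)) = Rational(82531801, 80448722)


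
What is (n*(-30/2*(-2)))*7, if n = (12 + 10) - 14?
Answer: 1680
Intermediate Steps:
n = 8 (n = 22 - 14 = 8)
(n*(-30/2*(-2)))*7 = (8*(-30/2*(-2)))*7 = (8*(-5*3*(-2)))*7 = (8*(-15*(-2)))*7 = (8*30)*7 = 240*7 = 1680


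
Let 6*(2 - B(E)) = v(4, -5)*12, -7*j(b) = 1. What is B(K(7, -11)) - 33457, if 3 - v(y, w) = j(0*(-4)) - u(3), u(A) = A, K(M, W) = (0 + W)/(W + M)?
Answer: -234271/7 ≈ -33467.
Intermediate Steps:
K(M, W) = W/(M + W)
j(b) = -⅐ (j(b) = -⅐*1 = -⅐)
v(y, w) = 43/7 (v(y, w) = 3 - (-⅐ - 1*3) = 3 - (-⅐ - 3) = 3 - 1*(-22/7) = 3 + 22/7 = 43/7)
B(E) = -72/7 (B(E) = 2 - 43*12/42 = 2 - ⅙*516/7 = 2 - 86/7 = -72/7)
B(K(7, -11)) - 33457 = -72/7 - 33457 = -234271/7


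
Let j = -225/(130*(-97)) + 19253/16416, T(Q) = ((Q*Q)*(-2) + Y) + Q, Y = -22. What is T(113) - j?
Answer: -526792204865/20700576 ≈ -25448.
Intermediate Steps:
T(Q) = -22 + Q - 2*Q² (T(Q) = ((Q*Q)*(-2) - 22) + Q = (Q²*(-2) - 22) + Q = (-2*Q² - 22) + Q = (-22 - 2*Q²) + Q = -22 + Q - 2*Q²)
j = 24647393/20700576 (j = -225/(-12610) + 19253*(1/16416) = -225*(-1/12610) + 19253/16416 = 45/2522 + 19253/16416 = 24647393/20700576 ≈ 1.1907)
T(113) - j = (-22 + 113 - 2*113²) - 1*24647393/20700576 = (-22 + 113 - 2*12769) - 24647393/20700576 = (-22 + 113 - 25538) - 24647393/20700576 = -25447 - 24647393/20700576 = -526792204865/20700576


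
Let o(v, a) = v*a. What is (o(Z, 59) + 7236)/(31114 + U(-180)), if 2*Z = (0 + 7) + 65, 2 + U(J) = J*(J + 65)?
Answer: 2340/12953 ≈ 0.18065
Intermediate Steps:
U(J) = -2 + J*(65 + J) (U(J) = -2 + J*(J + 65) = -2 + J*(65 + J))
Z = 36 (Z = ((0 + 7) + 65)/2 = (7 + 65)/2 = (½)*72 = 36)
o(v, a) = a*v
(o(Z, 59) + 7236)/(31114 + U(-180)) = (59*36 + 7236)/(31114 + (-2 + (-180)² + 65*(-180))) = (2124 + 7236)/(31114 + (-2 + 32400 - 11700)) = 9360/(31114 + 20698) = 9360/51812 = 9360*(1/51812) = 2340/12953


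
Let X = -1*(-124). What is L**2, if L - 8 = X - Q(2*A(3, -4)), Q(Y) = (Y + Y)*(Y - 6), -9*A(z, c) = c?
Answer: 130599184/6561 ≈ 19905.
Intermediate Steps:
A(z, c) = -c/9
X = 124
Q(Y) = 2*Y*(-6 + Y) (Q(Y) = (2*Y)*(-6 + Y) = 2*Y*(-6 + Y))
L = 11428/81 (L = 8 + (124 - 2*2*(-1/9*(-4))*(-6 + 2*(-1/9*(-4)))) = 8 + (124 - 2*2*(4/9)*(-6 + 2*(4/9))) = 8 + (124 - 2*8*(-6 + 8/9)/9) = 8 + (124 - 2*8*(-46)/(9*9)) = 8 + (124 - 1*(-736/81)) = 8 + (124 + 736/81) = 8 + 10780/81 = 11428/81 ≈ 141.09)
L**2 = (11428/81)**2 = 130599184/6561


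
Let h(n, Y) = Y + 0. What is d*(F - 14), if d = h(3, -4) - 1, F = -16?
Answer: 150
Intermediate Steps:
h(n, Y) = Y
d = -5 (d = -4 - 1 = -5)
d*(F - 14) = -5*(-16 - 14) = -5*(-30) = 150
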